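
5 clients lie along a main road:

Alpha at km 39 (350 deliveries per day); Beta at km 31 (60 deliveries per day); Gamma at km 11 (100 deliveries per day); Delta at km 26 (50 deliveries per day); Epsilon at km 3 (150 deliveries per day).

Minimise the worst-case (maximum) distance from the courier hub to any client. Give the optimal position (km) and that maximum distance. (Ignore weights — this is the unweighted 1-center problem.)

location 21, max distance 18

The 1-center on a line is the midpoint of the two extreme points: leftmost at 3, rightmost at 39.
Optimal location = (3 + 39)/2 = 21; maximum distance = (39 − 3)/2 = 18.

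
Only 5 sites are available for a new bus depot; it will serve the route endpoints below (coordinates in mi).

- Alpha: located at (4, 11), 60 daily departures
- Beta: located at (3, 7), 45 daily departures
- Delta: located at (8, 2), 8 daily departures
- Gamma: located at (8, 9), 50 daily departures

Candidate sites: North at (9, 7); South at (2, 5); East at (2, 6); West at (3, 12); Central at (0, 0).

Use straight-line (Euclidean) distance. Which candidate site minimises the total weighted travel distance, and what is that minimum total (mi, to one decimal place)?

West, total 690.8 mi

Total weighted distance at each candidate:
  North (9, 7): total = 806.8
  South (2, 5): total = 894.3
  East (2, 6): total = 779.8
  West (3, 12): total = 690.8
  Central (0, 0): total = 1713.0
Minimum is at West with total 690.8 mi.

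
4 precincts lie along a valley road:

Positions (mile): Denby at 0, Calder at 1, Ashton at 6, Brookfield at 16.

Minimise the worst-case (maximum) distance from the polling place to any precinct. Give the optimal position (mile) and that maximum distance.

The 1-center on a line is the midpoint of the two extreme points: leftmost at 0, rightmost at 16.
Optimal location = (0 + 16)/2 = 8; maximum distance = (16 − 0)/2 = 8.

location 8, max distance 8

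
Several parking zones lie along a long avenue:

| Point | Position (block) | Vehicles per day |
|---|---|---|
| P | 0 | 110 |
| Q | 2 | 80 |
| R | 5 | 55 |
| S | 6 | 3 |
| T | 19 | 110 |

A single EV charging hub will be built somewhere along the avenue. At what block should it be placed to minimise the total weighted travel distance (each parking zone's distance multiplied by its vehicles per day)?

x = 2

For a sum of weighted absolute distances on a line, the optimum is the weighted median (not the mean). Total weight W = 358; half-weight = 179.
Sort by position and accumulate weight:
  block 0 (P, w=110) → cum 110
  block 2 (Q, w=80) → cum 190  ≥ 179 → median here
  block 5 (R, w=55) → cum 245
  block 6 (S, w=3) → cum 248
  block 19 (T, w=110) → cum 358
Optimal location: block 2.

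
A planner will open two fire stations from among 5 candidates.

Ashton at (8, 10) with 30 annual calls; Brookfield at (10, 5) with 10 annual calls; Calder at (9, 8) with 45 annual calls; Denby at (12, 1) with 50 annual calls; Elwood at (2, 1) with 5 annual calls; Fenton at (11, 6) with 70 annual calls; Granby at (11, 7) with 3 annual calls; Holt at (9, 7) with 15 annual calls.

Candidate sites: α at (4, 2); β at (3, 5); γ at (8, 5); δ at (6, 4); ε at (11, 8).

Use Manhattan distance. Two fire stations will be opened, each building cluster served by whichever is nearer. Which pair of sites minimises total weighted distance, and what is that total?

Evaluate every pair (each demand assigned to the nearer of the two):
  {α, ε}: total = 883
  {β, ε}: total = 893
  {γ, ε}: total = 898
  {δ, ε}: total = 903
  {α, γ}: total = 1105
  {β, γ}: total = 1115
  {γ, δ}: total = 1125
  {α, δ}: total = 1674
  {β, δ}: total = 1684
  {α, β}: total = 2020
Best pair: {α, ε} with total 883.

{α, ε}, total 883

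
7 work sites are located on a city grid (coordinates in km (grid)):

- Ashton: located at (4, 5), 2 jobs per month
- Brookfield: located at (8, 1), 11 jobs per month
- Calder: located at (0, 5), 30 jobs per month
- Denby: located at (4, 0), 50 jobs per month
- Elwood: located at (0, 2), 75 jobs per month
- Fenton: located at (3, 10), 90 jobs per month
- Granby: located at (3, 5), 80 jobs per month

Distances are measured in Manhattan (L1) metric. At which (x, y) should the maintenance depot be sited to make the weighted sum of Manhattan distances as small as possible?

(3, 5)

Manhattan distance separates: Σwᵢ(|x−xᵢ|+|y−yᵢ|) = Σwᵢ|x−xᵢ| + Σwᵢ|y−yᵢ|, so x and y are optimised independently as 1-D weighted medians.
Total weight W = 338; half = 169.
x-coordinate, sorted with cumulative weight:
  x=0 (Calder, w=30) cum 30
  x=0 (Elwood, w=75) cum 105
  x=3 (Fenton, w=90) cum 195  ← median
  x=3 (Granby, w=80) cum 275
  x=4 (Ashton, w=2) cum 277
  x=4 (Denby, w=50) cum 327
  x=8 (Brookfield, w=11) cum 338
⇒ x* = 3
y-coordinate, sorted with cumulative weight:
  y=0 (Denby, w=50) cum 50
  y=1 (Brookfield, w=11) cum 61
  y=2 (Elwood, w=75) cum 136
  y=5 (Ashton, w=2) cum 138
  y=5 (Calder, w=30) cum 168
  y=5 (Granby, w=80) cum 248  ← median
  y=10 (Fenton, w=90) cum 338
⇒ y* = 5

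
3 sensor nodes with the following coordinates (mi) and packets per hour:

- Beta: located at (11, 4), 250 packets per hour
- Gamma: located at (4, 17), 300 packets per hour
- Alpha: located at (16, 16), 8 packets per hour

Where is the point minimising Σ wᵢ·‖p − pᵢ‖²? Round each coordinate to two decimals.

The minimiser of Σwᵢ‖p−pᵢ‖² is the weighted centroid p* = (Σwᵢpᵢ)/(Σwᵢ).
Σwᵢ = 558.
Σwᵢxᵢ = 250·11 + 300·4 + 8·16 = 4078.
Σwᵢyᵢ = 250·4 + 300·17 + 8·16 = 6228.
x* = 4078/558 = 7.31, y* = 6228/558 = 11.16.

(7.31, 11.16)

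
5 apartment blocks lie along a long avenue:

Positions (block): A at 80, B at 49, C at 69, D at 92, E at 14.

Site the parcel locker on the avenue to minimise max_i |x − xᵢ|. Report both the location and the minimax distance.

location 53, max distance 39

The 1-center on a line is the midpoint of the two extreme points: leftmost at 14, rightmost at 92.
Optimal location = (14 + 92)/2 = 53; maximum distance = (92 − 14)/2 = 39.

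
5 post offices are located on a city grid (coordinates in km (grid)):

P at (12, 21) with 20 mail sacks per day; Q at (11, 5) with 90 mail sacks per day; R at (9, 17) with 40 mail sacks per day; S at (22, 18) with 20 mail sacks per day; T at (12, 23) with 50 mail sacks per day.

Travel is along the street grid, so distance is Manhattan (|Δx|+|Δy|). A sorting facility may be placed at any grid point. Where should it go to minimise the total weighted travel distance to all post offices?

Manhattan distance separates: Σwᵢ(|x−xᵢ|+|y−yᵢ|) = Σwᵢ|x−xᵢ| + Σwᵢ|y−yᵢ|, so x and y are optimised independently as 1-D weighted medians.
Total weight W = 220; half = 110.
x-coordinate, sorted with cumulative weight:
  x=9 (R, w=40) cum 40
  x=11 (Q, w=90) cum 130  ← median
  x=12 (P, w=20) cum 150
  x=12 (T, w=50) cum 200
  x=22 (S, w=20) cum 220
⇒ x* = 11
y-coordinate, sorted with cumulative weight:
  y=5 (Q, w=90) cum 90
  y=17 (R, w=40) cum 130  ← median
  y=18 (S, w=20) cum 150
  y=21 (P, w=20) cum 170
  y=23 (T, w=50) cum 220
⇒ y* = 17

(11, 17)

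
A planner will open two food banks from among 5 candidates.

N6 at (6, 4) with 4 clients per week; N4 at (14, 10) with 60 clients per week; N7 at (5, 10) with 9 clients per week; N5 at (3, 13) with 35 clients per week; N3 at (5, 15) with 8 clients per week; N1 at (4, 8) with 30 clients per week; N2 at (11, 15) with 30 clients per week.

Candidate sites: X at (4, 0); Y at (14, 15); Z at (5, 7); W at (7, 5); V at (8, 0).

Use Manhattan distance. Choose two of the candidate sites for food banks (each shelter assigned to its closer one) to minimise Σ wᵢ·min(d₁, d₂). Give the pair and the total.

Evaluate every pair (each demand assigned to the nearer of the two):
  {Y, Z}: total = 837
  {Y, W}: total = 1133
  {X, Y}: total = 1280
  {Y, V}: total = 1418
  {Z, W}: total = 1579
  {X, Z}: total = 1587
  {Z, V}: total = 1587
  {X, W}: total = 1907
  {W, V}: total = 1907
  {X, V}: total = 2481
Best pair: {Y, Z} with total 837.

{Y, Z}, total 837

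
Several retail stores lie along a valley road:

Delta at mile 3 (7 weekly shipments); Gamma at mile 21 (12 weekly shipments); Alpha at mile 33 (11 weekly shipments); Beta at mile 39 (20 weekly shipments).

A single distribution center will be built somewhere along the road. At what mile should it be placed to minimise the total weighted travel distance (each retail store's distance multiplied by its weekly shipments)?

For a sum of weighted absolute distances on a line, the optimum is the weighted median (not the mean). Total weight W = 50; half-weight = 25.
Sort by position and accumulate weight:
  mile 3 (Delta, w=7) → cum 7
  mile 21 (Gamma, w=12) → cum 19
  mile 33 (Alpha, w=11) → cum 30  ≥ 25 → median here
  mile 39 (Beta, w=20) → cum 50
Optimal location: mile 33.

x = 33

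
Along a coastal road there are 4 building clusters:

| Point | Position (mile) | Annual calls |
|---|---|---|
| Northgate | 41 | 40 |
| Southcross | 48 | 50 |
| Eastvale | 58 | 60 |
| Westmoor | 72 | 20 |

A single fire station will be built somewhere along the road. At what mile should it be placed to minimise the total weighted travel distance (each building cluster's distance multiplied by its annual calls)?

x = 48

For a sum of weighted absolute distances on a line, the optimum is the weighted median (not the mean). Total weight W = 170; half-weight = 85.
Sort by position and accumulate weight:
  mile 41 (Northgate, w=40) → cum 40
  mile 48 (Southcross, w=50) → cum 90  ≥ 85 → median here
  mile 58 (Eastvale, w=60) → cum 150
  mile 72 (Westmoor, w=20) → cum 170
Optimal location: mile 48.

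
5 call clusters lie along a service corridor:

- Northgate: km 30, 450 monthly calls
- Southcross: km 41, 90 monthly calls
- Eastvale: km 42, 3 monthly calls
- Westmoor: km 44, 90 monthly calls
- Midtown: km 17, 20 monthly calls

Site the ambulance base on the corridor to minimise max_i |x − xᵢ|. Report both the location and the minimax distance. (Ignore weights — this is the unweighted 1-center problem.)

location 30.5, max distance 13.5

The 1-center on a line is the midpoint of the two extreme points: leftmost at 17, rightmost at 44.
Optimal location = (17 + 44)/2 = 30.5; maximum distance = (44 − 17)/2 = 13.5.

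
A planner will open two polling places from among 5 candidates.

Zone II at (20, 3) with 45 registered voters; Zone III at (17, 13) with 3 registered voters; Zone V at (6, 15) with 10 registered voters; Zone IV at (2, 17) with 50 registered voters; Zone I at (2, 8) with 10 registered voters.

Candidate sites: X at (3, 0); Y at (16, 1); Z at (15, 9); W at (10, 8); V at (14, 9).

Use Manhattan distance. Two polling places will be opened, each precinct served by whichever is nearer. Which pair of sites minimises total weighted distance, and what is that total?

{Y, W}, total 1346

Evaluate every pair (each demand assigned to the nearer of the two):
  {Y, W}: total = 1346
  {X, Y}: total = 1479
  {Z, W}: total = 1553
  {Y, V}: total = 1561
  {W, V}: total = 1601
  {Y, Z}: total = 1628
  {X, Z}: total = 1653
  {X, V}: total = 1691
  {X, W}: total = 1751
  {Z, V}: total = 1783
Best pair: {Y, W} with total 1346.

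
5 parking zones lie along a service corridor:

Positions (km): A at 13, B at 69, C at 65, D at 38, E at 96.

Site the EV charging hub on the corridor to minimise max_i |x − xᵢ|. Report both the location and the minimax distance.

The 1-center on a line is the midpoint of the two extreme points: leftmost at 13, rightmost at 96.
Optimal location = (13 + 96)/2 = 54.5; maximum distance = (96 − 13)/2 = 41.5.

location 54.5, max distance 41.5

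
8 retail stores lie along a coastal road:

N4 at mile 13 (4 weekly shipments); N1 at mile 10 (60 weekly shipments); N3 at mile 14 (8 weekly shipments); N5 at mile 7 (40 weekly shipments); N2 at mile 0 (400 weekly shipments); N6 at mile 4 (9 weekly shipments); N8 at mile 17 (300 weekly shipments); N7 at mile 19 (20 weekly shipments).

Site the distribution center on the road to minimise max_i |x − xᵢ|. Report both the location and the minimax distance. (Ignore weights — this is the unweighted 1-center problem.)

location 9.5, max distance 9.5

The 1-center on a line is the midpoint of the two extreme points: leftmost at 0, rightmost at 19.
Optimal location = (0 + 19)/2 = 9.5; maximum distance = (19 − 0)/2 = 9.5.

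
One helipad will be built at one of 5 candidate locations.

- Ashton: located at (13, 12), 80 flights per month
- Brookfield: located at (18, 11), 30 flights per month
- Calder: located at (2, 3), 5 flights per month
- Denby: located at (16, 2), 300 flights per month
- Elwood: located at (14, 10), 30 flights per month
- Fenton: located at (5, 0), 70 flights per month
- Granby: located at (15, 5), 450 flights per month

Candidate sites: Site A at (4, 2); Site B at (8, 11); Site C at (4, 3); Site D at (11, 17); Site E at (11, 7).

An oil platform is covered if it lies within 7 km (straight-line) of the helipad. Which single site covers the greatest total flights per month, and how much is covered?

Site E, covering 560

Coverage radius r = 7 km; a point is covered iff (Δx)²+(Δy)² ≤ 7² = 49.
  Site A (4, 2): covers {Calder, Fenton} → 75
  Site B (8, 11): covers {Ashton, Elwood} → 110
  Site C (4, 3): covers {Calder, Fenton} → 75
  Site D (11, 17): covers {Ashton} → 80
  Site E (11, 7): covers {Ashton, Elwood, Granby} → 560
Maximum coverage at Site E: 560 flights per month.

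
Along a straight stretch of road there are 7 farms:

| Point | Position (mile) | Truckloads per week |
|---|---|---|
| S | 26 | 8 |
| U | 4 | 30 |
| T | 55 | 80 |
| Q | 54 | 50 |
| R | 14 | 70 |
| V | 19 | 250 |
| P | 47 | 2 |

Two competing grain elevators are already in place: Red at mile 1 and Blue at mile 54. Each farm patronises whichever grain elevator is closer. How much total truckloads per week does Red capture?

358

The indifferent point is the midpoint (1+54)/2 = 27.5; farms left of it (closer to Red at 1) go to Red, those right go to Blue.
  U at 4 (w=30) → Red
  R at 14 (w=70) → Red
  V at 19 (w=250) → Red
  S at 26 (w=8) → Red
  P at 47 (w=2) → Blue
  Q at 54 (w=50) → Blue
  T at 55 (w=80) → Blue
Red captures 358; Blue captures 132.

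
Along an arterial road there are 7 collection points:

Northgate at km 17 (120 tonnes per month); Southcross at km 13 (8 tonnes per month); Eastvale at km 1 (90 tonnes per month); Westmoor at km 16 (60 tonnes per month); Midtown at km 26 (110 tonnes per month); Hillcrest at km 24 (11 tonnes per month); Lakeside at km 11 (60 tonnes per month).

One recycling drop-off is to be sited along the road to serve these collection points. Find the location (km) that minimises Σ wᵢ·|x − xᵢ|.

x = 17

For a sum of weighted absolute distances on a line, the optimum is the weighted median (not the mean). Total weight W = 459; half-weight = 229.5.
Sort by position and accumulate weight:
  km 1 (Eastvale, w=90) → cum 90
  km 11 (Lakeside, w=60) → cum 150
  km 13 (Southcross, w=8) → cum 158
  km 16 (Westmoor, w=60) → cum 218
  km 17 (Northgate, w=120) → cum 338  ≥ 229.5 → median here
  km 24 (Hillcrest, w=11) → cum 349
  km 26 (Midtown, w=110) → cum 459
Optimal location: km 17.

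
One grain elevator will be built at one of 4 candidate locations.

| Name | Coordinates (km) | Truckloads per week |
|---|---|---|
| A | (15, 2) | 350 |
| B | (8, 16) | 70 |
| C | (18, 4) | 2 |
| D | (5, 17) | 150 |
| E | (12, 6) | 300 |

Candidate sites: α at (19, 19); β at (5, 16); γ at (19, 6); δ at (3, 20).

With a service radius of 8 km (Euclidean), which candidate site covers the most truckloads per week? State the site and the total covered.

γ, covering 652

Coverage radius r = 8 km; a point is covered iff (Δx)²+(Δy)² ≤ 8² = 64.
  α (19, 19): covers {none} → 0
  β (5, 16): covers {B, D} → 220
  γ (19, 6): covers {A, C, E} → 652
  δ (3, 20): covers {B, D} → 220
Maximum coverage at γ: 652 truckloads per week.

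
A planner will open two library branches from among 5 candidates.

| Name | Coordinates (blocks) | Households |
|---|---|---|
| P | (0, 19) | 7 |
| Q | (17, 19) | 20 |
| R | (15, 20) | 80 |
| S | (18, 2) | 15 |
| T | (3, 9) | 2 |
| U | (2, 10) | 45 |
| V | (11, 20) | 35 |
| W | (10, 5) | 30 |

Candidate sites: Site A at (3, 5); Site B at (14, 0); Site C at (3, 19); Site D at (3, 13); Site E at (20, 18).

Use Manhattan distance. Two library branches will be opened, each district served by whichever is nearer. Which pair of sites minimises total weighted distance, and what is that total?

Evaluate every pair (each demand assigned to the nearer of the two):
  {Site A, Site E}: total = 1902
  {Site D, Site E}: total = 1996
  {Site C, Site E}: total = 2346
  {Site A, Site C}: total = 2414
  {Site B, Site C}: total = 2486
  {Site B, Site E}: total = 2562
  {Site C, Site D}: total = 2684
  {Site B, Site D}: total = 3056
  {Site A, Site D}: total = 3176
  {Site A, Site B}: total = 3622
Best pair: {Site A, Site E} with total 1902.

{Site A, Site E}, total 1902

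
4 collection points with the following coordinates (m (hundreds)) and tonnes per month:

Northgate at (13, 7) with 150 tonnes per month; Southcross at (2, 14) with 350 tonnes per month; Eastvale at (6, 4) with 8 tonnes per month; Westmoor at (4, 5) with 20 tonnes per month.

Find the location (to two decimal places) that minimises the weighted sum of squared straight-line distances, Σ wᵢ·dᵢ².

The minimiser of Σwᵢ‖p−pᵢ‖² is the weighted centroid p* = (Σwᵢpᵢ)/(Σwᵢ).
Σwᵢ = 528.
Σwᵢxᵢ = 150·13 + 350·2 + 8·6 + 20·4 = 2778.
Σwᵢyᵢ = 150·7 + 350·14 + 8·4 + 20·5 = 6082.
x* = 2778/528 = 5.26, y* = 6082/528 = 11.52.

(5.26, 11.52)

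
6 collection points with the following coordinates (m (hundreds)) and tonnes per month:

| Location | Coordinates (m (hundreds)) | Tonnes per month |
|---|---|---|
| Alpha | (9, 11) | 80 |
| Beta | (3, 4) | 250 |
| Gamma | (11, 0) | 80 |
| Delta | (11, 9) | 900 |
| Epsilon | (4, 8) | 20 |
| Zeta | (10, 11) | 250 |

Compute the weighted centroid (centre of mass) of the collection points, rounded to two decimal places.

The minimiser of Σwᵢ‖p−pᵢ‖² is the weighted centroid p* = (Σwᵢpᵢ)/(Σwᵢ).
Σwᵢ = 1580.
Σwᵢxᵢ = 80·9 + 250·3 + 80·11 + 900·11 + 20·4 + 250·10 = 14830.
Σwᵢyᵢ = 80·11 + 250·4 + 80·0 + 900·9 + 20·8 + 250·11 = 12890.
x* = 14830/1580 = 9.39, y* = 12890/1580 = 8.16.

(9.39, 8.16)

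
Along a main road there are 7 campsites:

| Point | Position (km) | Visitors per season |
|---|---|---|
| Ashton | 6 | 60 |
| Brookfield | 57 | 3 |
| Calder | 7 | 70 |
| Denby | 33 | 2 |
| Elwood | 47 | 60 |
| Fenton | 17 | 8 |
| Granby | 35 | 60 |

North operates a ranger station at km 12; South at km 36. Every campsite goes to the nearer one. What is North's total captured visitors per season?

The indifferent point is the midpoint (12+36)/2 = 24; campsites left of it (closer to North at 12) go to North, those right go to South.
  Ashton at 6 (w=60) → North
  Calder at 7 (w=70) → North
  Fenton at 17 (w=8) → North
  Denby at 33 (w=2) → South
  Granby at 35 (w=60) → South
  Elwood at 47 (w=60) → South
  Brookfield at 57 (w=3) → South
North captures 138; South captures 125.

138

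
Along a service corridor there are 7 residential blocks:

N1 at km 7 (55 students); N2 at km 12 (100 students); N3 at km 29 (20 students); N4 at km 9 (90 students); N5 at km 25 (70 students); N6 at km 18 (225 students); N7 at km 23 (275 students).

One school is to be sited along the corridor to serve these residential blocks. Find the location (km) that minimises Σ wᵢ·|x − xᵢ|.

x = 18

For a sum of weighted absolute distances on a line, the optimum is the weighted median (not the mean). Total weight W = 835; half-weight = 417.5.
Sort by position and accumulate weight:
  km 7 (N1, w=55) → cum 55
  km 9 (N4, w=90) → cum 145
  km 12 (N2, w=100) → cum 245
  km 18 (N6, w=225) → cum 470  ≥ 417.5 → median here
  km 23 (N7, w=275) → cum 745
  km 25 (N5, w=70) → cum 815
  km 29 (N3, w=20) → cum 835
Optimal location: km 18.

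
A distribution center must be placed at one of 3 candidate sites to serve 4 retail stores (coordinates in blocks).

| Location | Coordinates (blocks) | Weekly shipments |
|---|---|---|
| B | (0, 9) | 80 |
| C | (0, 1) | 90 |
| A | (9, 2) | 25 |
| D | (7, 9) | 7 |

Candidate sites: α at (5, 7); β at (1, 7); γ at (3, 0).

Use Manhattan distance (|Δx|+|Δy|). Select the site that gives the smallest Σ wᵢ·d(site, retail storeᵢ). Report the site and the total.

Total weighted distance at each candidate:
  α (5, 7): total = 1803
  β (1, 7): total = 1251
  γ (3, 0): total = 1611
Minimum is at β with total 1251 blocks.

β, total 1251 blocks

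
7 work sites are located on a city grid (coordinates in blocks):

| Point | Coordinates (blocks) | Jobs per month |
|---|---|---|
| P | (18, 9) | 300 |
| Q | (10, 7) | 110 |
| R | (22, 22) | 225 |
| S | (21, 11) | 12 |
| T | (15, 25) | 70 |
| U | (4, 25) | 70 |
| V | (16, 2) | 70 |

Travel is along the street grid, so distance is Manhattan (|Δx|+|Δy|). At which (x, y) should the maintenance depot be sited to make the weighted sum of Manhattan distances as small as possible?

(18, 9)

Manhattan distance separates: Σwᵢ(|x−xᵢ|+|y−yᵢ|) = Σwᵢ|x−xᵢ| + Σwᵢ|y−yᵢ|, so x and y are optimised independently as 1-D weighted medians.
Total weight W = 857; half = 428.5.
x-coordinate, sorted with cumulative weight:
  x=4 (U, w=70) cum 70
  x=10 (Q, w=110) cum 180
  x=15 (T, w=70) cum 250
  x=16 (V, w=70) cum 320
  x=18 (P, w=300) cum 620  ← median
  x=21 (S, w=12) cum 632
  x=22 (R, w=225) cum 857
⇒ x* = 18
y-coordinate, sorted with cumulative weight:
  y=2 (V, w=70) cum 70
  y=7 (Q, w=110) cum 180
  y=9 (P, w=300) cum 480  ← median
  y=11 (S, w=12) cum 492
  y=22 (R, w=225) cum 717
  y=25 (T, w=70) cum 787
  y=25 (U, w=70) cum 857
⇒ y* = 9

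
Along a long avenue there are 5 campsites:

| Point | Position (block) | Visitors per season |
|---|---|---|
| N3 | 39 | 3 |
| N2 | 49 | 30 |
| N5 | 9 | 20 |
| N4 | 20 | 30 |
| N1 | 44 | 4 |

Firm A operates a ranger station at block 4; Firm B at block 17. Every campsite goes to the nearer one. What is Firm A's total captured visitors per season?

The indifferent point is the midpoint (4+17)/2 = 10.5; campsites left of it (closer to Firm A at 4) go to Firm A, those right go to Firm B.
  N5 at 9 (w=20) → Firm A
  N4 at 20 (w=30) → Firm B
  N3 at 39 (w=3) → Firm B
  N1 at 44 (w=4) → Firm B
  N2 at 49 (w=30) → Firm B
Firm A captures 20; Firm B captures 67.

20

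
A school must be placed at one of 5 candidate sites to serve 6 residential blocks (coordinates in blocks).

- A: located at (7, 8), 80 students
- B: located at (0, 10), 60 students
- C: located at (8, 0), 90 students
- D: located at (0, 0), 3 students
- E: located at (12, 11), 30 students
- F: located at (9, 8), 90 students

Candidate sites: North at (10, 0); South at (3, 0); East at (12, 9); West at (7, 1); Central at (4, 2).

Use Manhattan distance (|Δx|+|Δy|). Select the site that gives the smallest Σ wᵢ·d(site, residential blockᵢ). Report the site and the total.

East, total 2913 blocks

Total weighted distance at each candidate:
  North (10, 0): total = 3490
  South (3, 0): total = 4059
  East (12, 9): total = 2913
  West (7, 1): total = 2984
  Central (4, 2): total = 3498
Minimum is at East with total 2913 blocks.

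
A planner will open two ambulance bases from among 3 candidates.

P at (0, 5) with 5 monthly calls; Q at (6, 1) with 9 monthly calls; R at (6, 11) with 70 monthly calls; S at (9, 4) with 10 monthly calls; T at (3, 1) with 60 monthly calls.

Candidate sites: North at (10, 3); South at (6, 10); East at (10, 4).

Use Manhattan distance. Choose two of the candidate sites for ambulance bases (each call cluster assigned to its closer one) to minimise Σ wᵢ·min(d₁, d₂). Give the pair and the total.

{North, South}, total 739

Evaluate every pair (each demand assigned to the nearer of the two):
  {North, South}: total = 739
  {South, East}: total = 798
  {North, East}: total = 1429
Best pair: {North, South} with total 739.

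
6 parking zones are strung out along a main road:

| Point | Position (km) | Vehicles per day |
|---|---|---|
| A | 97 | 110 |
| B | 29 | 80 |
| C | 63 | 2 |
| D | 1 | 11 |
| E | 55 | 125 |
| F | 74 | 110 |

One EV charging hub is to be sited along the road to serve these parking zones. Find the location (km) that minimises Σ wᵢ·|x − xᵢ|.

x = 74

For a sum of weighted absolute distances on a line, the optimum is the weighted median (not the mean). Total weight W = 438; half-weight = 219.
Sort by position and accumulate weight:
  km 1 (D, w=11) → cum 11
  km 29 (B, w=80) → cum 91
  km 55 (E, w=125) → cum 216
  km 63 (C, w=2) → cum 218
  km 74 (F, w=110) → cum 328  ≥ 219 → median here
  km 97 (A, w=110) → cum 438
Optimal location: km 74.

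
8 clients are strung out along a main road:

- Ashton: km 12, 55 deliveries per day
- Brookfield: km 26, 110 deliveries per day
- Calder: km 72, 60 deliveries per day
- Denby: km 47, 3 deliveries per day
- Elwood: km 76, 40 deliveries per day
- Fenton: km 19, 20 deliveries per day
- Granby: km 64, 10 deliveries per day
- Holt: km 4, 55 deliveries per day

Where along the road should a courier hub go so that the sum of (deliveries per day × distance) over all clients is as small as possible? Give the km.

x = 26

For a sum of weighted absolute distances on a line, the optimum is the weighted median (not the mean). Total weight W = 353; half-weight = 176.5.
Sort by position and accumulate weight:
  km 4 (Holt, w=55) → cum 55
  km 12 (Ashton, w=55) → cum 110
  km 19 (Fenton, w=20) → cum 130
  km 26 (Brookfield, w=110) → cum 240  ≥ 176.5 → median here
  km 47 (Denby, w=3) → cum 243
  km 64 (Granby, w=10) → cum 253
  km 72 (Calder, w=60) → cum 313
  km 76 (Elwood, w=40) → cum 353
Optimal location: km 26.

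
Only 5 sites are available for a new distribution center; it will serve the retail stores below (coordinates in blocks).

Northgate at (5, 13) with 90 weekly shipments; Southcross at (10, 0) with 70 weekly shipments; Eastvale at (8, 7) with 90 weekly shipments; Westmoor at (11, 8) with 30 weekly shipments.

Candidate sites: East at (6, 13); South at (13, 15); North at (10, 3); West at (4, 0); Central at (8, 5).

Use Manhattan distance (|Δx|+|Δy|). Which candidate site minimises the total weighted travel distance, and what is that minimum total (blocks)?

Central, total 1840 blocks

Total weighted distance at each candidate:
  East (6, 13): total = 2300
  South (13, 15): total = 3600
  North (10, 3): total = 2280
  West (4, 0): total = 3120
  Central (8, 5): total = 1840
Minimum is at Central with total 1840 blocks.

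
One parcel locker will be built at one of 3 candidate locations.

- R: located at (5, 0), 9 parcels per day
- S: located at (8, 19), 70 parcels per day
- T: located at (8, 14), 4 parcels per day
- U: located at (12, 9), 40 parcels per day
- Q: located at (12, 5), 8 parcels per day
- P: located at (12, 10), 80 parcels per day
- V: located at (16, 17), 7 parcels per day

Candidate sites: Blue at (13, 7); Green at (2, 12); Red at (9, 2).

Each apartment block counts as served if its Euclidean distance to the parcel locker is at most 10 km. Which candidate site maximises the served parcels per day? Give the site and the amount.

Coverage radius r = 10 km; a point is covered iff (Δx)²+(Δy)² ≤ 10² = 100.
  Blue (13, 7): covers {T, U, Q, P} → 132
  Green (2, 12): covers {S, T} → 74
  Red (9, 2): covers {R, U, Q, P} → 137
Maximum coverage at Red: 137 parcels per day.

Red, covering 137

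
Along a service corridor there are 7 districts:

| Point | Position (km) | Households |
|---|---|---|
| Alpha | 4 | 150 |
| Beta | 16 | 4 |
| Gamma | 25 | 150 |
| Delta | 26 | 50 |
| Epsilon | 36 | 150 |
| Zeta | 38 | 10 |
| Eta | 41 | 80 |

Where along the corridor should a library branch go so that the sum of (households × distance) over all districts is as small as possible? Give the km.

For a sum of weighted absolute distances on a line, the optimum is the weighted median (not the mean). Total weight W = 594; half-weight = 297.
Sort by position and accumulate weight:
  km 4 (Alpha, w=150) → cum 150
  km 16 (Beta, w=4) → cum 154
  km 25 (Gamma, w=150) → cum 304  ≥ 297 → median here
  km 26 (Delta, w=50) → cum 354
  km 36 (Epsilon, w=150) → cum 504
  km 38 (Zeta, w=10) → cum 514
  km 41 (Eta, w=80) → cum 594
Optimal location: km 25.

x = 25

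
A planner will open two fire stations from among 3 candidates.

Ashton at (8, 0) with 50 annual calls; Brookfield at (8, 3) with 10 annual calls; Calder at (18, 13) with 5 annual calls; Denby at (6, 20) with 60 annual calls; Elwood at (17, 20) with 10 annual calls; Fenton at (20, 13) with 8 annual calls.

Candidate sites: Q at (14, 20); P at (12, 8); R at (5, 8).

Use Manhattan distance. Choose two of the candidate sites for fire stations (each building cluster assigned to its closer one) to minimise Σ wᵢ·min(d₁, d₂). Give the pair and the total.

{Q, R}, total 1299

Evaluate every pair (each demand assigned to the nearer of the two):
  {Q, R}: total = 1299
  {Q, P}: total = 1359
  {P, R}: total = 1739
Best pair: {Q, R} with total 1299.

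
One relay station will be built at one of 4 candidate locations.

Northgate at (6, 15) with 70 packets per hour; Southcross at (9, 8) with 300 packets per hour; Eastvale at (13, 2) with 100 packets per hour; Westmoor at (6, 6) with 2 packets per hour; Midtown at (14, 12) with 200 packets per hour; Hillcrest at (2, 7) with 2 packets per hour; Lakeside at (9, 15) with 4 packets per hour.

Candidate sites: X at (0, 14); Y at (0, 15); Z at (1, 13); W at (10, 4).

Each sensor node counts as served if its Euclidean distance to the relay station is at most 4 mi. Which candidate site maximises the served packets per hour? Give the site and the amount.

Coverage radius r = 4 mi; a point is covered iff (Δx)²+(Δy)² ≤ 4² = 16.
  X (0, 14): covers {none} → 0
  Y (0, 15): covers {none} → 0
  Z (1, 13): covers {none} → 0
  W (10, 4): covers {Eastvale} → 100
Maximum coverage at W: 100 packets per hour.

W, covering 100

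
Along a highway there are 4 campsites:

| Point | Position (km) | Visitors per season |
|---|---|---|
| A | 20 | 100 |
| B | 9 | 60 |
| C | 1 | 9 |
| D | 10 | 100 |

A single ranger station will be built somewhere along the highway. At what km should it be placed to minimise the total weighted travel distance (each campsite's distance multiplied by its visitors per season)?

For a sum of weighted absolute distances on a line, the optimum is the weighted median (not the mean). Total weight W = 269; half-weight = 134.5.
Sort by position and accumulate weight:
  km 1 (C, w=9) → cum 9
  km 9 (B, w=60) → cum 69
  km 10 (D, w=100) → cum 169  ≥ 134.5 → median here
  km 20 (A, w=100) → cum 269
Optimal location: km 10.

x = 10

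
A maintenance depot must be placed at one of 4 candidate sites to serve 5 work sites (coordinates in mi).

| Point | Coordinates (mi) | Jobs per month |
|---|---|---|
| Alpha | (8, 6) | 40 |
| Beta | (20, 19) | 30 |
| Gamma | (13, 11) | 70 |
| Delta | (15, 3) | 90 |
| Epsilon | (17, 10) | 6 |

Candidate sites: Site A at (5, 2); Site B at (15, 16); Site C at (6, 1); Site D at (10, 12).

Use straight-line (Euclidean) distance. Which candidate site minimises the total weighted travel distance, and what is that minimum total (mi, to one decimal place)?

Total weighted distance at each candidate:
  Site A (5, 2): total = 2714.1
  Site B (15, 16): total = 2248.1
  Site C (6, 1): total = 2669.0
  Site D (10, 12): total = 1810.8
Minimum is at Site D with total 1810.8 mi.

Site D, total 1810.8 mi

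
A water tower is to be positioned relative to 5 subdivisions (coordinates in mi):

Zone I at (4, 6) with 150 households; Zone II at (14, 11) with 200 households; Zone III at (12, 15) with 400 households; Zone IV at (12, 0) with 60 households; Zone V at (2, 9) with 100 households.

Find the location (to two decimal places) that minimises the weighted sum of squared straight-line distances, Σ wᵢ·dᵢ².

The minimiser of Σwᵢ‖p−pᵢ‖² is the weighted centroid p* = (Σwᵢpᵢ)/(Σwᵢ).
Σwᵢ = 910.
Σwᵢxᵢ = 150·4 + 200·14 + 400·12 + 60·12 + 100·2 = 9120.
Σwᵢyᵢ = 150·6 + 200·11 + 400·15 + 60·0 + 100·9 = 10000.
x* = 9120/910 = 10.02, y* = 10000/910 = 10.99.

(10.02, 10.99)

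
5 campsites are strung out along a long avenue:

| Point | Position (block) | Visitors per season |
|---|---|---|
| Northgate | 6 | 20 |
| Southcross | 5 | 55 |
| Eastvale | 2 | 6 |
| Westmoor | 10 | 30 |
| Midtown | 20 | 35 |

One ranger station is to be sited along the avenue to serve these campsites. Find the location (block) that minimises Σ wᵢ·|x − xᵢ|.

For a sum of weighted absolute distances on a line, the optimum is the weighted median (not the mean). Total weight W = 146; half-weight = 73.
Sort by position and accumulate weight:
  block 2 (Eastvale, w=6) → cum 6
  block 5 (Southcross, w=55) → cum 61
  block 6 (Northgate, w=20) → cum 81  ≥ 73 → median here
  block 10 (Westmoor, w=30) → cum 111
  block 20 (Midtown, w=35) → cum 146
Optimal location: block 6.

x = 6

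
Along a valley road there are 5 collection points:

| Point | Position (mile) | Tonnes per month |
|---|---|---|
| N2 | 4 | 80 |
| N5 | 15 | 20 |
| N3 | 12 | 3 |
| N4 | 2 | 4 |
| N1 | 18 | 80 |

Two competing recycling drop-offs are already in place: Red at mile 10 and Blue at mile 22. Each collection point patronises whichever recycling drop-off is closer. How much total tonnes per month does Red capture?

The indifferent point is the midpoint (10+22)/2 = 16; collection points left of it (closer to Red at 10) go to Red, those right go to Blue.
  N4 at 2 (w=4) → Red
  N2 at 4 (w=80) → Red
  N3 at 12 (w=3) → Red
  N5 at 15 (w=20) → Red
  N1 at 18 (w=80) → Blue
Red captures 107; Blue captures 80.

107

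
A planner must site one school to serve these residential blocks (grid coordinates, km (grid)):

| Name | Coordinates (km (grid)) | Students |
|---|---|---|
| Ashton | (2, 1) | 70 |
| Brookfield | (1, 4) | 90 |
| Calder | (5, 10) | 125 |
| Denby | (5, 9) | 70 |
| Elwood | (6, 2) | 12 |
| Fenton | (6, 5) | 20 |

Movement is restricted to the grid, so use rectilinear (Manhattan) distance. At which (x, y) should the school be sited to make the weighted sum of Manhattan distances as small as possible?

(5, 9)

Manhattan distance separates: Σwᵢ(|x−xᵢ|+|y−yᵢ|) = Σwᵢ|x−xᵢ| + Σwᵢ|y−yᵢ|, so x and y are optimised independently as 1-D weighted medians.
Total weight W = 387; half = 193.5.
x-coordinate, sorted with cumulative weight:
  x=1 (Brookfield, w=90) cum 90
  x=2 (Ashton, w=70) cum 160
  x=5 (Calder, w=125) cum 285  ← median
  x=5 (Denby, w=70) cum 355
  x=6 (Elwood, w=12) cum 367
  x=6 (Fenton, w=20) cum 387
⇒ x* = 5
y-coordinate, sorted with cumulative weight:
  y=1 (Ashton, w=70) cum 70
  y=2 (Elwood, w=12) cum 82
  y=4 (Brookfield, w=90) cum 172
  y=5 (Fenton, w=20) cum 192
  y=9 (Denby, w=70) cum 262  ← median
  y=10 (Calder, w=125) cum 387
⇒ y* = 9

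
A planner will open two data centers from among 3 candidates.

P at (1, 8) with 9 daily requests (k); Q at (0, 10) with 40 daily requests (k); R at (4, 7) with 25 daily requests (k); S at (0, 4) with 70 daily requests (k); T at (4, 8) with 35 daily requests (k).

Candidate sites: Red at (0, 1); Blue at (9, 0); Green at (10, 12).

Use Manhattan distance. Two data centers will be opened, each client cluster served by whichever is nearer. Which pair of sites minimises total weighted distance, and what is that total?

{Red, Green}, total 1242

Evaluate every pair (each demand assigned to the nearer of the two):
  {Red, Green}: total = 1242
  {Red, Blue}: total = 1277
  {Blue, Green}: total = 2132
Best pair: {Red, Green} with total 1242.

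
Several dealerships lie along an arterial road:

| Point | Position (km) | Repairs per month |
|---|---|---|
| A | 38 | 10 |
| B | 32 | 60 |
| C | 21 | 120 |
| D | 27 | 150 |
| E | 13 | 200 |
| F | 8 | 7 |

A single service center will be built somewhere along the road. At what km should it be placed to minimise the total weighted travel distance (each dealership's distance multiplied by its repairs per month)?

x = 21

For a sum of weighted absolute distances on a line, the optimum is the weighted median (not the mean). Total weight W = 547; half-weight = 273.5.
Sort by position and accumulate weight:
  km 8 (F, w=7) → cum 7
  km 13 (E, w=200) → cum 207
  km 21 (C, w=120) → cum 327  ≥ 273.5 → median here
  km 27 (D, w=150) → cum 477
  km 32 (B, w=60) → cum 537
  km 38 (A, w=10) → cum 547
Optimal location: km 21.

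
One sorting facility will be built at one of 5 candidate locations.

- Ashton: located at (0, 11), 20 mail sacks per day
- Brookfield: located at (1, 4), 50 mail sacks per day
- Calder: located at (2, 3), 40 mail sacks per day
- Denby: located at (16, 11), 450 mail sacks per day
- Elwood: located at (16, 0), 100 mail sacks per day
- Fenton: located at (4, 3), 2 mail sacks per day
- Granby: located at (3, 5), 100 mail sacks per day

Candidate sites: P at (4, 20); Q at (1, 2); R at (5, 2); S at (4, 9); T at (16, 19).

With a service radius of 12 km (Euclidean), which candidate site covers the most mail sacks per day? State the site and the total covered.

T, covering 450

Coverage radius r = 12 km; a point is covered iff (Δx)²+(Δy)² ≤ 12² = 144.
  P (4, 20): covers {Ashton} → 20
  Q (1, 2): covers {Ashton, Brookfield, Calder, Fenton, Granby} → 212
  R (5, 2): covers {Ashton, Brookfield, Calder, Elwood, Fenton, Granby} → 312
  S (4, 9): covers {Ashton, Brookfield, Calder, Fenton, Granby} → 212
  T (16, 19): covers {Denby} → 450
Maximum coverage at T: 450 mail sacks per day.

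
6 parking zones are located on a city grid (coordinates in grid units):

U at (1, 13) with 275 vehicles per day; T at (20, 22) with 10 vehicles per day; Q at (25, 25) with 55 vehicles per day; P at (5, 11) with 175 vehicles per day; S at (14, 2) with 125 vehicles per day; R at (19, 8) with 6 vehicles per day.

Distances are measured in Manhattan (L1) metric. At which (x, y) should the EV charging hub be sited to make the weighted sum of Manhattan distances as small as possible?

Manhattan distance separates: Σwᵢ(|x−xᵢ|+|y−yᵢ|) = Σwᵢ|x−xᵢ| + Σwᵢ|y−yᵢ|, so x and y are optimised independently as 1-D weighted medians.
Total weight W = 646; half = 323.
x-coordinate, sorted with cumulative weight:
  x=1 (U, w=275) cum 275
  x=5 (P, w=175) cum 450  ← median
  x=14 (S, w=125) cum 575
  x=19 (R, w=6) cum 581
  x=20 (T, w=10) cum 591
  x=25 (Q, w=55) cum 646
⇒ x* = 5
y-coordinate, sorted with cumulative weight:
  y=2 (S, w=125) cum 125
  y=8 (R, w=6) cum 131
  y=11 (P, w=175) cum 306
  y=13 (U, w=275) cum 581  ← median
  y=22 (T, w=10) cum 591
  y=25 (Q, w=55) cum 646
⇒ y* = 13

(5, 13)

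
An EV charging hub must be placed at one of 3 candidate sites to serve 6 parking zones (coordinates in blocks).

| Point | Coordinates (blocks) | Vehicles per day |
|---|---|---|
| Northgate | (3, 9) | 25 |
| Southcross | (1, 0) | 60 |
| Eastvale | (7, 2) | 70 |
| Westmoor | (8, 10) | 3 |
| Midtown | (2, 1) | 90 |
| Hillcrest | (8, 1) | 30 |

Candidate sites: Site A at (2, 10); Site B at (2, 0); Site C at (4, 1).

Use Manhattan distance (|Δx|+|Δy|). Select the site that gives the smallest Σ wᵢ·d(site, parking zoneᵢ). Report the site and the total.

Site C, total 1084 blocks

Total weighted distance at each candidate:
  Site A (2, 10): total = 2898
  Site B (2, 0): total = 1148
  Site C (4, 1): total = 1084
Minimum is at Site C with total 1084 blocks.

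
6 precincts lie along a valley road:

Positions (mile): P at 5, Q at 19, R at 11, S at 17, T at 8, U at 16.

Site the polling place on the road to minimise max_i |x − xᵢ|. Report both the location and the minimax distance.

location 12, max distance 7

The 1-center on a line is the midpoint of the two extreme points: leftmost at 5, rightmost at 19.
Optimal location = (5 + 19)/2 = 12; maximum distance = (19 − 5)/2 = 7.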